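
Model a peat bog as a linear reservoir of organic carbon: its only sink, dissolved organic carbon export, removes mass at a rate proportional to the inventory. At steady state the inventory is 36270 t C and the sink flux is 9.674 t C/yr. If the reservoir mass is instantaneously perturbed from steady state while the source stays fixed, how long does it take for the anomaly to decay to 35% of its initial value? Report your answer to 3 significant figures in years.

For a linear reservoir the anomaly decays as exp(−t/τ) with τ = M/F = 36270/9.674 = 3749 yr.
exp(−t/τ) = 0.35 ⇒ t = −τ ln(0.35) = 3749 × 1.050 = 3936 yr.

3940 yr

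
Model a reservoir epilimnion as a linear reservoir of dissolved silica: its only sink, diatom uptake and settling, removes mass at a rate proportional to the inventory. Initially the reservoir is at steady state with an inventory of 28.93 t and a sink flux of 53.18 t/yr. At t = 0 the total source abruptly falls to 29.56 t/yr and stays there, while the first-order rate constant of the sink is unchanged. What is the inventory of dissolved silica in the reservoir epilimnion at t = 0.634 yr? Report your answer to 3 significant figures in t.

20.1 t

The sink rate constant is k = F₀/M₀ = 53.18/28.93 = 1.838 yr⁻¹.
Solving dM/dt = F₁ − kM with M(0) = M₀ gives M(t) = F₁/k + (M₀ − F₁/k)·e^(−kt).
F₁/k = 29.56/1.838 = 16.081 t; kt = 1.838 × 0.634 = 1.165, e^(−kt) = 0.3118.
M(0.634) = 16.081 + (28.93 − 16.081) × 0.3118 = 16.081 + 4.006 = 20.087 t.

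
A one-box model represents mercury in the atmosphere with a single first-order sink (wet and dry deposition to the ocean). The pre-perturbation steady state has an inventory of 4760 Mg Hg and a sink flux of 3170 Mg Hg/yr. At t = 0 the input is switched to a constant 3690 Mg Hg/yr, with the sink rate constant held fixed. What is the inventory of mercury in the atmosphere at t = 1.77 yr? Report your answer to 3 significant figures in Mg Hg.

τ = M₀/F₀ = 4760/3170 = 1.502 yr; rate constant k = 1/τ.
New steady state M_∞ = F₁/k = F₁·τ = 3690 × 1.502 = 5540.8 Mg Hg.
M(t) = M_∞ + (M₀ − M_∞)·e^(−t/τ); t/τ = 1.77/1.502 = 1.179, so e^(−t/τ) = 0.3077.
M(t) = 5540.8 − 780.8 × 0.3077 = 5300.6 Mg Hg.

5300 Mg Hg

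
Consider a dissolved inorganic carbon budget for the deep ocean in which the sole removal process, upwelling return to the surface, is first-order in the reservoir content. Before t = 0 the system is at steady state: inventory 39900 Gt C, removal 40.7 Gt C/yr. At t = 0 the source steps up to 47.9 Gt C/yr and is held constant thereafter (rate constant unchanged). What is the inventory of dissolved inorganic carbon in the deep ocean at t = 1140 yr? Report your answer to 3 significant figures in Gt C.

44800 Gt C

τ = M₀/F₀ = 39900/40.7 = 980.3 yr; rate constant k = 1/τ.
New steady state M_∞ = F₁/k = F₁·τ = 47.9 × 980.3 = 46958 Gt C.
M(t) = M_∞ + (M₀ − M_∞)·e^(−t/τ); t/τ = 1140/980.3 = 1.163, so e^(−t/τ) = 0.3126.
M(t) = 46958 − 7058 × 0.3126 = 44752 Gt C.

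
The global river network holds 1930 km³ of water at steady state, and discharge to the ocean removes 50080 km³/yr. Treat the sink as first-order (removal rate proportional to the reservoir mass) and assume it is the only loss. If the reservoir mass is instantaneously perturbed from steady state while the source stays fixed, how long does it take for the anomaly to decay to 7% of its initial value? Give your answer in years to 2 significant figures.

For a linear reservoir the anomaly decays as exp(−t/τ) with τ = M/F = 1930/50080 = 0.03854 yr.
exp(−t/τ) = 0.07 ⇒ t = −τ ln(0.07) = 0.03854 × 2.659 = 0.1025 yr.

0.10 yr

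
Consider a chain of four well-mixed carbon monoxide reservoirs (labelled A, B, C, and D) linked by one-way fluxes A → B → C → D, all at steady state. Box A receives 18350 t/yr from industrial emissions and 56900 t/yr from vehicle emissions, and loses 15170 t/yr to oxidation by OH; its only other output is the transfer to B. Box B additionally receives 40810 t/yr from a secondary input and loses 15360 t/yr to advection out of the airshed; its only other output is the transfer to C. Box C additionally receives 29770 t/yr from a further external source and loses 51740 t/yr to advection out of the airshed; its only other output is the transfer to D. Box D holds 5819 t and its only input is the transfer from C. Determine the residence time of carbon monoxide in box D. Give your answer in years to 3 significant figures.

0.0916 yr

Box A: F(A→B) = (18350 + 56900) − 15170 = 60080 t/yr.
Box B: F(B→C) = (60080 + 40810) − 15360 = 85530 t/yr.
Box C: F(C→D) = (85530 + 29770) − 51740 = 63560 t/yr.
Box D throughput = its input = 63560 t/yr; τ = 5819 / 63560 = 0.09155 yr.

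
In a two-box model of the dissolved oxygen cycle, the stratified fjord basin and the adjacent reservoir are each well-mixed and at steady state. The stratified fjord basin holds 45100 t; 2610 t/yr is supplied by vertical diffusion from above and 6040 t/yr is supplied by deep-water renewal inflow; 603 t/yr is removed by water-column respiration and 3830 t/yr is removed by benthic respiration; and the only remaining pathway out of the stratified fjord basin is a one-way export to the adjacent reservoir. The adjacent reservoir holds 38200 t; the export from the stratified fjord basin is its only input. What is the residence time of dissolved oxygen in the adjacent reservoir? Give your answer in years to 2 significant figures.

Balance the stratified fjord basin: ΣF_in = 2610 + 6040 = 8650.0 t/yr.
Export to the adjacent reservoir = ΣF_in − (603 + 3830) = 4217.0 t/yr.
At steady state the output of the adjacent reservoir equals its input, 4217.0 t/yr.
τ = M / F = 38200 / 4217.0 = 9.059 yr.

9.1 yr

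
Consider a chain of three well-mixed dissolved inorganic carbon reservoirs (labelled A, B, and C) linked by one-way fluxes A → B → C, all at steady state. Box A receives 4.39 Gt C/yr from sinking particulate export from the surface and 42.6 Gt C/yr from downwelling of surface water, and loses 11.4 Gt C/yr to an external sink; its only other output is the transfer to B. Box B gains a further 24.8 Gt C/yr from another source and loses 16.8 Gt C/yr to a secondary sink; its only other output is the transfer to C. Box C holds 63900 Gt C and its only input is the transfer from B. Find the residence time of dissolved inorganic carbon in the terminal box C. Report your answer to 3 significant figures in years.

Box A: F(A→B) = (4.39 + 42.6) − 11.4 = 35.590 Gt C/yr.
Box B: F(B→C) = (35.590 + 24.8) − 16.8 = 43.590 Gt C/yr.
Box C throughput = its input = 43.590 Gt C/yr; τ = 63900 / 43.590 = 1466 yr.

1470 yr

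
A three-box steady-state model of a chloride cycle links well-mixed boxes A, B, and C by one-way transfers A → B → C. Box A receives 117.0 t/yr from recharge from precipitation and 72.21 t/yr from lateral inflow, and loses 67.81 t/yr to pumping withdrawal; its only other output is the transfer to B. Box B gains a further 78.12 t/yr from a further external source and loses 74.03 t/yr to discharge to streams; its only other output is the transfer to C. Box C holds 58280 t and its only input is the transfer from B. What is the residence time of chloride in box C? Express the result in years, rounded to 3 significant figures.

464 yr

Box A: F(A→B) = (117.0 + 72.21) − 67.81 = 121.40 t/yr.
Box B: F(B→C) = (121.40 + 78.12) − 74.03 = 125.49 t/yr.
Box C throughput = its input = 125.49 t/yr; τ = 58280 / 125.49 = 464.4 yr.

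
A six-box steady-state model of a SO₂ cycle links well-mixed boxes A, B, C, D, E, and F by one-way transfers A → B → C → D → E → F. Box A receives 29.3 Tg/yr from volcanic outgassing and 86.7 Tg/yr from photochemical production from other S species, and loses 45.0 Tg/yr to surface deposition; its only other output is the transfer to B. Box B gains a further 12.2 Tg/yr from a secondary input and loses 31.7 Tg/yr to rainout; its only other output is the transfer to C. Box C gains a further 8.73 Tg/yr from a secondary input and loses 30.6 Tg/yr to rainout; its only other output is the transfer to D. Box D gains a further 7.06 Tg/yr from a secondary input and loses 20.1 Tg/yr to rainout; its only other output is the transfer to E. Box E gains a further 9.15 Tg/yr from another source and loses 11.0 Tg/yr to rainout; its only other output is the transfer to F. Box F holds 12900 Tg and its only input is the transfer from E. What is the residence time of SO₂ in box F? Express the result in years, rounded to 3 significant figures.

875 yr

Box A: F(A→B) = (29.3 + 86.7) − 45.0 = 71.000 Tg/yr.
Box B: F(B→C) = (71.000 + 12.2) − 31.7 = 51.500 Tg/yr.
Box C: F(C→D) = (51.500 + 8.73) − 30.6 = 29.630 Tg/yr.
Box D: F(D→E) = (29.630 + 7.06) − 20.1 = 16.590 Tg/yr.
Box E: F(E→F) = (16.590 + 9.15) − 11.0 = 14.740 Tg/yr.
Box F throughput = its input = 14.740 Tg/yr; τ = 12900 / 14.740 = 875.2 yr.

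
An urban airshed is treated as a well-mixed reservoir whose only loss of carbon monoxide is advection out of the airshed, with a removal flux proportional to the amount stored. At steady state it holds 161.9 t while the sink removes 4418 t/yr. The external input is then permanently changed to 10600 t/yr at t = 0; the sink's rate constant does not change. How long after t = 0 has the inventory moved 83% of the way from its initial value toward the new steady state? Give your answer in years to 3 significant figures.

0.0649 yr

τ = M₀/F₀ = 161.9/4418 = 0.03665 yr.
The remaining gap fraction is e^(−t/τ); 83% covered ⇒ e^(−t/τ) = 0.170.
t = −τ ln(0.170) = 0.03665 × 1.772 = 0.06493 yr.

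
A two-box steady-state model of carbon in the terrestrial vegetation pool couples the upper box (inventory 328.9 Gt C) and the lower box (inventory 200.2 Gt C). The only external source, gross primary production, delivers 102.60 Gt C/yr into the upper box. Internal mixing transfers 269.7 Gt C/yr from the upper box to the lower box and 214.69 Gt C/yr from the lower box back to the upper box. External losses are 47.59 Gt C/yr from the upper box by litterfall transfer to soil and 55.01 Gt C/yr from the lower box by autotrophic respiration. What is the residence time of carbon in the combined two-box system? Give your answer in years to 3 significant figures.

5.16 yr

Residence time in the combined system uses the total inventory and the total *external* removal — internal exchanges between the two boxes cancel.
M_total = 328.9 + 200.2 = 529.10 Gt C.
ΣF_external_out = 47.59 + 55.01 = 102.60 Gt C/yr.
τ = M_total / ΣF_ext = 529.10 / 102.60 = 5.157 yr.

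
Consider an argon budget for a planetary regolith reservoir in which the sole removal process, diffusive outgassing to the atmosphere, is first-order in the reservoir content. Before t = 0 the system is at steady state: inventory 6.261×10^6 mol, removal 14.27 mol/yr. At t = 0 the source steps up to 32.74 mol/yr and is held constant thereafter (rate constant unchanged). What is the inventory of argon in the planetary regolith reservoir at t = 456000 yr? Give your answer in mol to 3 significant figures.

Residence time τ = M₀/F₀ = 438800 yr. The eventual steady state is M_∞ = M₀·(F₁/F₀) = 6.261×10^6 × 32.74/14.27 = 1.4365×10^7 mol.
The anomaly ΔM(t) = M(t) − M_∞ decays as ΔM₀·e^(−t/τ) with ΔM₀ = 6.261×10^6 − 1.4365×10^7 = −8.104×10^6 mol.
At t = 456000 yr, e^(−t/τ) = e^(−1.039) = 0.3537, so ΔM = −2.866×10^6 mol and M = 1.4365×10^7 − 2.866×10^6 = 1.1498×10^7 mol.

1.15×10^7 mol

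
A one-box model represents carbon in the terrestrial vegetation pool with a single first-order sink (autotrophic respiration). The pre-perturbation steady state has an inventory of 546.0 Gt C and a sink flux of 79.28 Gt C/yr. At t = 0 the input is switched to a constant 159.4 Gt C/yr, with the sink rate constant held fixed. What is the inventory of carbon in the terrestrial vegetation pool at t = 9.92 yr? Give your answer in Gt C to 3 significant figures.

967 Gt C

The sink rate constant is k = F₀/M₀ = 79.28/546.0 = 0.1452 yr⁻¹.
Solving dM/dt = F₁ − kM with M(0) = M₀ gives M(t) = F₁/k + (M₀ − F₁/k)·e^(−kt).
F₁/k = 159.4/0.1452 = 1097.8 Gt C; kt = 0.1452 × 9.92 = 1.440, e^(−kt) = 0.2368.
M(9.92) = 1097.8 + (546.0 − 1097.8) × 0.2368 = 1097.8 − 130.7 = 967.10 Gt C.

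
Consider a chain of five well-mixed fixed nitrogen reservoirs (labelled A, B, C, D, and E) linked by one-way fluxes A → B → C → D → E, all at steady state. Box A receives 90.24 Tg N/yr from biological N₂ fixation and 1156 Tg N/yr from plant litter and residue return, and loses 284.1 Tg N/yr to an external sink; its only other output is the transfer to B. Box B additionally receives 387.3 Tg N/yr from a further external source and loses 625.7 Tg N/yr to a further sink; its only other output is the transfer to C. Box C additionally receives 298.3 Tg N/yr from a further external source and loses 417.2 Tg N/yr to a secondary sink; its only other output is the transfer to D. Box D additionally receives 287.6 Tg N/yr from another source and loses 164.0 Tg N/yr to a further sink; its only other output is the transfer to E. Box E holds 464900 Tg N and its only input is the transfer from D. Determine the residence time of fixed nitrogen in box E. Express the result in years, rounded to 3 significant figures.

Box A: F(A→B) = (90.24 + 1156) − 284.1 = 962.14 Tg N/yr.
Box B: F(B→C) = (962.14 + 387.3) − 625.7 = 723.74 Tg N/yr.
Box C: F(C→D) = (723.74 + 298.3) − 417.2 = 604.84 Tg N/yr.
Box D: F(D→E) = (604.84 + 287.6) − 164.0 = 728.44 Tg N/yr.
Box E throughput = its input = 728.44 Tg N/yr; τ = 464900 / 728.44 = 638.2 yr.

638 yr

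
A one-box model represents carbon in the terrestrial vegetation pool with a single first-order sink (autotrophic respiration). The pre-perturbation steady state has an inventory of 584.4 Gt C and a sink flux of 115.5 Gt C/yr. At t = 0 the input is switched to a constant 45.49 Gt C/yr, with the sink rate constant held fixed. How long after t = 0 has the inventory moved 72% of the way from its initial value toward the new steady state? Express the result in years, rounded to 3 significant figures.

τ = M₀/F₀ = 584.4/115.5 = 5.060 yr.
The remaining gap fraction is e^(−t/τ); 72% covered ⇒ e^(−t/τ) = 0.280.
t = −τ ln(0.280) = 5.060 × 1.273 = 6.441 yr.

6.44 yr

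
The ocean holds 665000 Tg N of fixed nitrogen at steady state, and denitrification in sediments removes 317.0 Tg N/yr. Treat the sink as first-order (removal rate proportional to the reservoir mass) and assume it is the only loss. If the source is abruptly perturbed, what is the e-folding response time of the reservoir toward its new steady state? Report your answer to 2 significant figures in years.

For a linear reservoir the response time equals the residence time τ = M/F.
τ = 665000 / 317.0 = 2098 yr.

2100 yr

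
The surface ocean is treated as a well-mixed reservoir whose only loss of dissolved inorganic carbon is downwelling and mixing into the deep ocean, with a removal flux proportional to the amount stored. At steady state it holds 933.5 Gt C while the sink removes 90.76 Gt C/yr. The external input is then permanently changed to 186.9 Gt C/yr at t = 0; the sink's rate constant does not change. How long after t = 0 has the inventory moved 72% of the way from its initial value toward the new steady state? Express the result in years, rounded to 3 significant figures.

13.1 yr

τ = M₀/F₀ = 933.5/90.76 = 10.29 yr.
The remaining gap fraction is e^(−t/τ); 72% covered ⇒ e^(−t/τ) = 0.280.
t = −τ ln(0.280) = 10.29 × 1.273 = 13.09 yr.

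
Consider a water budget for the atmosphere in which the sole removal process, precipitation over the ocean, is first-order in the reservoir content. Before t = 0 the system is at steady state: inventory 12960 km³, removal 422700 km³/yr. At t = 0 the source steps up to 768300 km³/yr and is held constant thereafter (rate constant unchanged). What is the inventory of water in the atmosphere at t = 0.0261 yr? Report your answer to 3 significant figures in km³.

19000 km³

Residence time τ = M₀/F₀ = 0.03066 yr. The eventual steady state is M_∞ = M₀·(F₁/F₀) = 12960 × 768300/422700 = 23556 km³.
The anomaly ΔM(t) = M(t) − M_∞ decays as ΔM₀·e^(−t/τ) with ΔM₀ = 12960 − 23556 = −10600 km³.
At t = 0.0261 yr, e^(−t/τ) = e^(−0.8513) = 0.4269, so ΔM = −4523 km³ and M = 23556 − 4523 = 19033 km³.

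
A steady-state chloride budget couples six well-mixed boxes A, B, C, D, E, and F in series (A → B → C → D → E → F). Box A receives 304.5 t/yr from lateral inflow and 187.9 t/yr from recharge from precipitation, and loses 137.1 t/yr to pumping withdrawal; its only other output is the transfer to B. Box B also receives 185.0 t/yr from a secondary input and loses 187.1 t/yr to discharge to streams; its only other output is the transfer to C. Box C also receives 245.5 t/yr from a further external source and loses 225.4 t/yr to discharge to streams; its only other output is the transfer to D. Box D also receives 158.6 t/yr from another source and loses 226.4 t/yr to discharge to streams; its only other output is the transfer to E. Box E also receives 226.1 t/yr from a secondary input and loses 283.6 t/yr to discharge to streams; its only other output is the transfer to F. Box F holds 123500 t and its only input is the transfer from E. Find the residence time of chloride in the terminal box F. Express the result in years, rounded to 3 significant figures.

Box A: F(A→B) = (304.5 + 187.9) − 137.1 = 355.30 t/yr.
Box B: F(B→C) = (355.30 + 185.0) − 187.1 = 353.20 t/yr.
Box C: F(C→D) = (353.20 + 245.5) − 225.4 = 373.30 t/yr.
Box D: F(D→E) = (373.30 + 158.6) − 226.4 = 305.50 t/yr.
Box E: F(E→F) = (305.50 + 226.1) − 283.6 = 248.00 t/yr.
Box F throughput = its input = 248.00 t/yr; τ = 123500 / 248.00 = 498.0 yr.

498 yr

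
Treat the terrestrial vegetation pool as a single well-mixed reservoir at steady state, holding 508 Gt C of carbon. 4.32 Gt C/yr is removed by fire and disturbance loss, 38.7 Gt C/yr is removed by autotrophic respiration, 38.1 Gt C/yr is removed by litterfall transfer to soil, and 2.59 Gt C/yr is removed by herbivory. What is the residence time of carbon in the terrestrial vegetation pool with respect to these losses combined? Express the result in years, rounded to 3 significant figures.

6.07 yr

Total removal = 4.320 + 38.70 + 38.10 + 2.590 = 83.710 Gt C/yr.
τ = M / ΣF_out = 508 / 83.710 = 6.069 yr.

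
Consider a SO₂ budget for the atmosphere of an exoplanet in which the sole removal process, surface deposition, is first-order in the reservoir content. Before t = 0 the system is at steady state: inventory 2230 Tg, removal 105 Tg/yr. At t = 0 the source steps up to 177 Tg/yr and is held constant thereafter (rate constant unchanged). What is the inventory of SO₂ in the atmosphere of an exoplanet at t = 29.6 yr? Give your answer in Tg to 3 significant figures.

3380 Tg

τ = M₀/F₀ = 2230/105 = 21.24 yr; rate constant k = 1/τ.
New steady state M_∞ = F₁/k = F₁·τ = 177 × 21.24 = 3759.1 Tg.
M(t) = M_∞ + (M₀ − M_∞)·e^(−t/τ); t/τ = 29.6/21.24 = 1.394, so e^(−t/τ) = 0.2481.
M(t) = 3759.1 − 1529 × 0.2481 = 3379.7 Tg.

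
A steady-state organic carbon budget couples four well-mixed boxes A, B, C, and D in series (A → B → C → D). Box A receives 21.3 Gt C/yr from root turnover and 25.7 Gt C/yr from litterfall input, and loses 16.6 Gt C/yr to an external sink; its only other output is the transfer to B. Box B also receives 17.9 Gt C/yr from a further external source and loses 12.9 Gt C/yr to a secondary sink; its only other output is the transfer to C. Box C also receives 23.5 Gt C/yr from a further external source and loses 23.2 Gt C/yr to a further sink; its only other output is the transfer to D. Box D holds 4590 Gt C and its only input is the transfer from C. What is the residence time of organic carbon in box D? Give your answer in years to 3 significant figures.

129 yr

Box A: F(A→B) = (21.3 + 25.7) − 16.6 = 30.400 Gt C/yr.
Box B: F(B→C) = (30.400 + 17.9) − 12.9 = 35.400 Gt C/yr.
Box C: F(C→D) = (35.400 + 23.5) − 23.2 = 35.700 Gt C/yr.
Box D throughput = its input = 35.700 Gt C/yr; τ = 4590 / 35.700 = 128.6 yr.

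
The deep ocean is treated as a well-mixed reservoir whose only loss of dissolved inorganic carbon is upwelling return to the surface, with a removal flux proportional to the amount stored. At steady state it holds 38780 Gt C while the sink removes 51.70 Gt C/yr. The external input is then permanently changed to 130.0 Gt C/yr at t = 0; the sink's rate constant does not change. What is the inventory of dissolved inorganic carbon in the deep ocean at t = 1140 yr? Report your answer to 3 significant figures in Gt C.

84700 Gt C

Residence time τ = M₀/F₀ = 750.1 yr. The eventual steady state is M_∞ = M₀·(F₁/F₀) = 38780 × 130.0/51.70 = 97513 Gt C.
The anomaly ΔM(t) = M(t) − M_∞ decays as ΔM₀·e^(−t/τ) with ΔM₀ = 38780 − 97513 = −58730 Gt C.
At t = 1140 yr, e^(−t/τ) = e^(−1.520) = 0.2188, so ΔM = −12850 Gt C and M = 97513 − 12850 = 84665 Gt C.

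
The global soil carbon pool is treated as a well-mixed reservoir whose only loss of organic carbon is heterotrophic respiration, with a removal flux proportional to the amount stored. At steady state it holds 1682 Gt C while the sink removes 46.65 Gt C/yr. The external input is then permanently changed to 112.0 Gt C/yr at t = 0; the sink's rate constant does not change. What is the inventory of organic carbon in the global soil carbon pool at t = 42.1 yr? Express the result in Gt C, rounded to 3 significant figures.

Residence time τ = M₀/F₀ = 36.06 yr. The eventual steady state is M_∞ = M₀·(F₁/F₀) = 1682 × 112.0/46.65 = 4038.2 Gt C.
The anomaly ΔM(t) = M(t) − M_∞ decays as ΔM₀·e^(−t/τ) with ΔM₀ = 1682 − 4038.2 = −2356 Gt C.
At t = 42.1 yr, e^(−t/τ) = e^(−1.168) = 0.3111, so ΔM = −733.0 Gt C and M = 4038.2 − 733.0 = 3305.2 Gt C.

3310 Gt C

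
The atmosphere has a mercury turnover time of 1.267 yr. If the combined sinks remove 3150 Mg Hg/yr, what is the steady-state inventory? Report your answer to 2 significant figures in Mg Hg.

τ = M/F ⇒ M = τ × F = 1.267 × 3150 = 3991 Mg Hg.

4000 Mg Hg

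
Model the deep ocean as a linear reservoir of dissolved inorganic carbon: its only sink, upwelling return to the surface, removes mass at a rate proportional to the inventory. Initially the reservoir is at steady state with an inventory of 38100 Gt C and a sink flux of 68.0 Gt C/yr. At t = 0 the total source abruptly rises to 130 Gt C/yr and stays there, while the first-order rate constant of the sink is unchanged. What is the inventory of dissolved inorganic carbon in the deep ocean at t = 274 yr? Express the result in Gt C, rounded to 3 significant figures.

51500 Gt C

Residence time τ = M₀/F₀ = 560.3 yr. The eventual steady state is M_∞ = M₀·(F₁/F₀) = 38100 × 130/68.0 = 72838 Gt C.
The anomaly ΔM(t) = M(t) − M_∞ decays as ΔM₀·e^(−t/τ) with ΔM₀ = 38100 − 72838 = −34740 Gt C.
At t = 274 yr, e^(−t/τ) = e^(−0.4890) = 0.6132, so ΔM = −21300 Gt C and M = 72838 − 21300 = 51536 Gt C.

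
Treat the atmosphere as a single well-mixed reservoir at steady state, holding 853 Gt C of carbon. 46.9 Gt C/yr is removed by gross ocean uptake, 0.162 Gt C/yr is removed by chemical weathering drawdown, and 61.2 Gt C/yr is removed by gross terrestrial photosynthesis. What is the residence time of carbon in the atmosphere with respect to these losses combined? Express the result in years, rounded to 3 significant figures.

Total removal = 46.90 + 0.1620 + 61.20 = 108.26 Gt C/yr.
τ = M / ΣF_out = 853 / 108.26 = 7.879 yr.

7.88 yr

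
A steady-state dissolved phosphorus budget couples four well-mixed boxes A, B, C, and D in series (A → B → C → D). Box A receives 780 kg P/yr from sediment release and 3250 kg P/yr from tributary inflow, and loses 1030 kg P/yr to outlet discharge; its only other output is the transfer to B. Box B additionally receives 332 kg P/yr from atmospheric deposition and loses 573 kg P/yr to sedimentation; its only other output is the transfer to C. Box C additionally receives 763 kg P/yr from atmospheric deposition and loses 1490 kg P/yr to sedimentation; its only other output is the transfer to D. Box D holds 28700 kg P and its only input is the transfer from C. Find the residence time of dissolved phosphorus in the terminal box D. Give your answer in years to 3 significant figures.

14.1 yr

Box A: F(A→B) = (780 + 3250) − 1030 = 3000.0 kg P/yr.
Box B: F(B→C) = (3000.0 + 332) − 573 = 2759.0 kg P/yr.
Box C: F(C→D) = (2759.0 + 763) − 1490 = 2032.0 kg P/yr.
Box D throughput = its input = 2032.0 kg P/yr; τ = 28700 / 2032.0 = 14.12 yr.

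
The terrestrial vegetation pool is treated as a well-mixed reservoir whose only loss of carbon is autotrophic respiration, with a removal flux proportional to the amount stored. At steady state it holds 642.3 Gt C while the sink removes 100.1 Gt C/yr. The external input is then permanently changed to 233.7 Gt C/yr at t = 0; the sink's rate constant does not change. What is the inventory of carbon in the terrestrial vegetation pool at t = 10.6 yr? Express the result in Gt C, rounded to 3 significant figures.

1340 Gt C

τ = M₀/F₀ = 642.3/100.1 = 6.417 yr; rate constant k = 1/τ.
New steady state M_∞ = F₁/k = F₁·τ = 233.7 × 6.417 = 1499.6 Gt C.
M(t) = M_∞ + (M₀ − M_∞)·e^(−t/τ); t/τ = 10.6/6.417 = 1.652, so e^(−t/τ) = 0.1917.
M(t) = 1499.6 − 857.3 × 0.1917 = 1335.2 Gt C.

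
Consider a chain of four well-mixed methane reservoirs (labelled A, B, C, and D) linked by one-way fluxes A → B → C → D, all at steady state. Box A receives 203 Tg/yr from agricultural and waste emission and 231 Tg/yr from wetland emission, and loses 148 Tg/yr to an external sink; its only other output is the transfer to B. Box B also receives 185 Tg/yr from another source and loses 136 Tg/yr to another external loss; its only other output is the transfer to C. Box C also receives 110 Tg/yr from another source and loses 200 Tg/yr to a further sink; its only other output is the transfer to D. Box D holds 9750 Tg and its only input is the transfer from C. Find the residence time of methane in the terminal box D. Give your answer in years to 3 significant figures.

39.8 yr

Box A: F(A→B) = (203 + 231) − 148 = 286.00 Tg/yr.
Box B: F(B→C) = (286.00 + 185) − 136 = 335.00 Tg/yr.
Box C: F(C→D) = (335.00 + 110) − 200 = 245.00 Tg/yr.
Box D throughput = its input = 245.00 Tg/yr; τ = 9750 / 245.00 = 39.80 yr.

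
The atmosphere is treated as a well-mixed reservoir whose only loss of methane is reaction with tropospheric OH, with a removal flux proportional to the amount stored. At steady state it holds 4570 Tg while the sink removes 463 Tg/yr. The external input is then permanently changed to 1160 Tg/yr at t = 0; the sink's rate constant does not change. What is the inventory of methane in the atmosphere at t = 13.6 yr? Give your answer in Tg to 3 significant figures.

The sink rate constant is k = F₀/M₀ = 463/4570 = 0.1013 yr⁻¹.
Solving dM/dt = F₁ − kM with M(0) = M₀ gives M(t) = F₁/k + (M₀ − F₁/k)·e^(−kt).
F₁/k = 1160/0.1013 = 11450 Tg; kt = 0.1013 × 13.6 = 1.378, e^(−kt) = 0.2521.
M(13.6) = 11450 + (4570 − 11450) × 0.2521 = 11450 − 1734 = 9715.2 Tg.

9720 Tg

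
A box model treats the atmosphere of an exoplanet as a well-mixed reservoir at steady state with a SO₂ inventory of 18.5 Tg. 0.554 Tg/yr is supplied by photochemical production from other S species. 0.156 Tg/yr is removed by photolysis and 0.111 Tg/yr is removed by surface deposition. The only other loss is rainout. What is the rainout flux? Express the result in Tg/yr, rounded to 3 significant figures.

0.287 Tg/yr

At steady state ΣF_in = ΣF_out.
ΣF_in = 0.55400 Tg/yr.
Rainout flux = ΣF_in − (0.156 + 0.111) = 0.55400 − 0.2670 = 0.2870 Tg/yr.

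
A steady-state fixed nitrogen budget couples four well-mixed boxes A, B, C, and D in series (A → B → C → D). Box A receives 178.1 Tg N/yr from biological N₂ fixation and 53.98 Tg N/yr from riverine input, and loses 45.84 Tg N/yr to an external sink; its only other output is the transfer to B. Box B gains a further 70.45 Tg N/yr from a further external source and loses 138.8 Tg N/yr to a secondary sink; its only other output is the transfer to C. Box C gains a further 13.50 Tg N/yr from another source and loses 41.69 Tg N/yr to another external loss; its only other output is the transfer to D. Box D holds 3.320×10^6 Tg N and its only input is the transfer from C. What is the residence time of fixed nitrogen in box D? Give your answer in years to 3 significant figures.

Box A: F(A→B) = (178.1 + 53.98) − 45.84 = 186.24 Tg N/yr.
Box B: F(B→C) = (186.24 + 70.45) − 138.8 = 117.89 Tg N/yr.
Box C: F(C→D) = (117.89 + 13.50) − 41.69 = 89.700 Tg N/yr.
Box D throughput = its input = 89.700 Tg N/yr; τ = 3.320×10^6 / 89.700 = 37010 yr.

37000 yr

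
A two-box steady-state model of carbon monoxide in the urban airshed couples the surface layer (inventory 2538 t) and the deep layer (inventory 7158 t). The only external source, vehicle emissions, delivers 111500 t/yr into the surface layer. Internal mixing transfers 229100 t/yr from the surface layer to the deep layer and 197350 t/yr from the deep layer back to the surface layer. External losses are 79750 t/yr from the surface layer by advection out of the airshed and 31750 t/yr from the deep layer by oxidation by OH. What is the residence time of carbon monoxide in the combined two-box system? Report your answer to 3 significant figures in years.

0.0870 yr

Residence time in the combined system uses the total inventory and the total *external* removal — internal exchanges between the two boxes cancel.
M_total = 2538 + 7158 = 9696.0 t.
ΣF_external_out = 79750 + 31750 = 111500 t/yr.
τ = M_total / ΣF_ext = 9696.0 / 111500 = 0.08696 yr.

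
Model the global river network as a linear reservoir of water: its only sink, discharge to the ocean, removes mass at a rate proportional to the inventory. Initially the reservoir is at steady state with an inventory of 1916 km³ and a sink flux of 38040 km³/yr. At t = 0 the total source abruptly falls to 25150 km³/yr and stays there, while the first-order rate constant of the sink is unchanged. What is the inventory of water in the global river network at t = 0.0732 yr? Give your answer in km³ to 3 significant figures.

1420 km³

The sink rate constant is k = F₀/M₀ = 38040/1916 = 19.85 yr⁻¹.
Solving dM/dt = F₁ − kM with M(0) = M₀ gives M(t) = F₁/k + (M₀ − F₁/k)·e^(−kt).
F₁/k = 25150/19.85 = 1266.8 km³; kt = 19.85 × 0.0732 = 1.453, e^(−kt) = 0.2338.
M(0.0732) = 1266.8 + (1916 − 1266.8) × 0.2338 = 1266.8 + 151.8 = 1418.5 km³.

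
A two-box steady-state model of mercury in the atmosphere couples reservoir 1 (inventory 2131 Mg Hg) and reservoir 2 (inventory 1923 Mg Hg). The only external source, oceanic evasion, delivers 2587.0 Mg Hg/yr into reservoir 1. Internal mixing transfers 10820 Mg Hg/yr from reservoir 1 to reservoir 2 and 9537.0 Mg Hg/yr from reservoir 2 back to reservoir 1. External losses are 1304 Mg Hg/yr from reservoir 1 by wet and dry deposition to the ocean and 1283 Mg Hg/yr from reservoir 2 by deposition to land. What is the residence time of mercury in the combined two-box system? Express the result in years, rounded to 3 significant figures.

1.57 yr

Treat the two boxes together as one reservoir: the mixing fluxes between them are internal recycling, so τ = ΣM / Σ(external losses).
M_total = 2131 + 1923 = 4054.0 Mg Hg.
ΣF_external_out = 1304 + 1283 = 2587.0 Mg Hg/yr.
τ = M_total / ΣF_ext = 4054.0 / 2587.0 = 1.567 yr.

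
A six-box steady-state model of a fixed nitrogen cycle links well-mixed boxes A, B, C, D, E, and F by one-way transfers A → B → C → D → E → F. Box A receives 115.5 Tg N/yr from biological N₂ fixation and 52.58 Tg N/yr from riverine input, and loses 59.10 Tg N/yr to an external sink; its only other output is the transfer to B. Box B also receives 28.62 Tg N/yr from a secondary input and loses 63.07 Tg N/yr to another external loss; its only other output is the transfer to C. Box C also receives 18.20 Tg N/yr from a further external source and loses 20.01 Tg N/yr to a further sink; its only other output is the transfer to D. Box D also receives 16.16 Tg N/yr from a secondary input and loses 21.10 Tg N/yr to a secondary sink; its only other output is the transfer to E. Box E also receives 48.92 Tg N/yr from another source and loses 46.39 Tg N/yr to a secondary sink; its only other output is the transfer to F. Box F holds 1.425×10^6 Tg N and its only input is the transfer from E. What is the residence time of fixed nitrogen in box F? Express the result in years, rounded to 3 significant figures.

Box A: F(A→B) = (115.5 + 52.58) − 59.10 = 108.98 Tg N/yr.
Box B: F(B→C) = (108.98 + 28.62) − 63.07 = 74.530 Tg N/yr.
Box C: F(C→D) = (74.530 + 18.20) − 20.01 = 72.720 Tg N/yr.
Box D: F(D→E) = (72.720 + 16.16) − 21.10 = 67.780 Tg N/yr.
Box E: F(E→F) = (67.780 + 48.92) − 46.39 = 70.310 Tg N/yr.
Box F throughput = its input = 70.310 Tg N/yr; τ = 1.425×10^6 / 70.310 = 20270 yr.

20300 yr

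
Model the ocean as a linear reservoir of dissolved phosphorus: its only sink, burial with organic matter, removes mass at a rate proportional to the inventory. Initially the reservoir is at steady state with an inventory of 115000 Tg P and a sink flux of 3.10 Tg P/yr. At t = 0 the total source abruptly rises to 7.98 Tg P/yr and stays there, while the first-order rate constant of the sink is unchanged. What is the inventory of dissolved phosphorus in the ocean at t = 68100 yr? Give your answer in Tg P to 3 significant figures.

267000 Tg P

τ = M₀/F₀ = 115000/3.10 = 37100 yr; rate constant k = 1/τ.
New steady state M_∞ = F₁/k = F₁·τ = 7.98 × 37100 = 296030 Tg P.
M(t) = M_∞ + (M₀ − M_∞)·e^(−t/τ); t/τ = 68100/37100 = 1.836, so e^(−t/τ) = 0.1595.
M(t) = 296030 − 181000 × 0.1595 = 267160 Tg P.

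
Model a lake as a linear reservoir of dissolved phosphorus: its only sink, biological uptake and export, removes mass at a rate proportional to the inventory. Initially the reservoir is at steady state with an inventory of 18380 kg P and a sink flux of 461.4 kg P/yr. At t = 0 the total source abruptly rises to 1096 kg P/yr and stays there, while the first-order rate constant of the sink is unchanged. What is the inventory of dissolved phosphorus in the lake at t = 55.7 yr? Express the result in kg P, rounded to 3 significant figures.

37400 kg P

The sink rate constant is k = F₀/M₀ = 461.4/18380 = 0.02510 yr⁻¹.
Solving dM/dt = F₁ − kM with M(0) = M₀ gives M(t) = F₁/k + (M₀ − F₁/k)·e^(−kt).
F₁/k = 1096/0.02510 = 43659 kg P; kt = 0.02510 × 55.7 = 1.398, e^(−kt) = 0.2470.
M(55.7) = 43659 + (18380 − 43659) × 0.2470 = 43659 − 6245 = 37415 kg P.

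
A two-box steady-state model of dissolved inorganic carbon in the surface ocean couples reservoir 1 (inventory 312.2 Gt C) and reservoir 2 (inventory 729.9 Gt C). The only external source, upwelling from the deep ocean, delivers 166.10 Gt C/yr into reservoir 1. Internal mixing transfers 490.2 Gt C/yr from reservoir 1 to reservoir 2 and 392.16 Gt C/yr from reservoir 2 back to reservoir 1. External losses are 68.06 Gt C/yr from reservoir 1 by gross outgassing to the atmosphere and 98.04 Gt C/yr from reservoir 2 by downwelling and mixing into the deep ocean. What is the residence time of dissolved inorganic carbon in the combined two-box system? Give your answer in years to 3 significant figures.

6.27 yr

Residence time in the combined system uses the total inventory and the total *external* removal — internal exchanges between the two boxes cancel.
M_total = 312.2 + 729.9 = 1042.1 Gt C.
ΣF_external_out = 68.06 + 98.04 = 166.10 Gt C/yr.
τ = M_total / ΣF_ext = 1042.1 / 166.10 = 6.274 yr.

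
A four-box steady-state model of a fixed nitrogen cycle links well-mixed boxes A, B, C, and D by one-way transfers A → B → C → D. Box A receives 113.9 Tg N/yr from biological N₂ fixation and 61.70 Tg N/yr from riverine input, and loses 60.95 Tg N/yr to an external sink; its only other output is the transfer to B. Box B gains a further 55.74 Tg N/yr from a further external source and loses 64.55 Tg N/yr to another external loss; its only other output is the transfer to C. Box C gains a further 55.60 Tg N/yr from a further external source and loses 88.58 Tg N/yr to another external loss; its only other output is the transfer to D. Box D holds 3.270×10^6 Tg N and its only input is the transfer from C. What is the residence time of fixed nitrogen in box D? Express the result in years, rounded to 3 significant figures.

Box A: F(A→B) = (113.9 + 61.70) − 60.95 = 114.65 Tg N/yr.
Box B: F(B→C) = (114.65 + 55.74) − 64.55 = 105.84 Tg N/yr.
Box C: F(C→D) = (105.84 + 55.60) − 88.58 = 72.860 Tg N/yr.
Box D throughput = its input = 72.860 Tg N/yr; τ = 3.270×10^6 / 72.860 = 44880 yr.

44900 yr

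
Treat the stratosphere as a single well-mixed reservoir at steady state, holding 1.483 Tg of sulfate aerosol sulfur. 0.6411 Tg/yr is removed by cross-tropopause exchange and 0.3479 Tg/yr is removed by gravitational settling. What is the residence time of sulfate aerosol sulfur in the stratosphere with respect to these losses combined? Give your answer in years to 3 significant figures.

Total removal = 0.6411 + 0.3479 = 0.98900 Tg/yr.
τ = M / ΣF_out = 1.483 / 0.98900 = 1.499 yr.

1.50 yr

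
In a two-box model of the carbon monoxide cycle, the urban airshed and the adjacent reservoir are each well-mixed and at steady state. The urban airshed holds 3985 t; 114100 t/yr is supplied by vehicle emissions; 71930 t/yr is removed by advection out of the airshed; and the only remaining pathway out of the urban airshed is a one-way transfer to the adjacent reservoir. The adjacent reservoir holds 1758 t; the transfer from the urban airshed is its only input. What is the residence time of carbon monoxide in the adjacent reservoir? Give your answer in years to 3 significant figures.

Balance the urban airshed: ΣF_in = 114100 t/yr.
Transfer to the adjacent reservoir = ΣF_in − (71930) = 42170 t/yr.
At steady state the output of the adjacent reservoir equals its input, 42170 t/yr.
τ = M / F = 1758 / 42170 = 0.04169 yr.

0.0417 yr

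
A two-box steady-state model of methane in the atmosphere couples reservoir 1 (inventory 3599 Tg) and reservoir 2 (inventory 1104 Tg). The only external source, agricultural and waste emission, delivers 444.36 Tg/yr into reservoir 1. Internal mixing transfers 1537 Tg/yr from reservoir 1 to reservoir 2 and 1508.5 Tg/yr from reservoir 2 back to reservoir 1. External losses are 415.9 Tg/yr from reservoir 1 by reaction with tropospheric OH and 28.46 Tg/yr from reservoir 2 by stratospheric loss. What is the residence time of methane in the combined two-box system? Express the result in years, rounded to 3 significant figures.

10.6 yr

For the system as a whole, the A↔B exchange is internal and contributes nothing to the throughput; only the external sinks remove mass.
M_total = 3599 + 1104 = 4703.0 Tg.
ΣF_external_out = 415.9 + 28.46 = 444.36 Tg/yr.
τ = M_total / ΣF_ext = 4703.0 / 444.36 = 10.58 yr.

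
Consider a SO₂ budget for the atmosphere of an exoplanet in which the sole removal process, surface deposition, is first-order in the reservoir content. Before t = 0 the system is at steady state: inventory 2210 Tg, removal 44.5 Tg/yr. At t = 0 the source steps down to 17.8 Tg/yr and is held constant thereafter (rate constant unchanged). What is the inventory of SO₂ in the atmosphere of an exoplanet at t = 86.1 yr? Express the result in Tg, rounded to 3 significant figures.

1120 Tg

Residence time τ = M₀/F₀ = 49.66 yr. The eventual steady state is M_∞ = M₀·(F₁/F₀) = 2210 × 17.8/44.5 = 884.00 Tg.
The anomaly ΔM(t) = M(t) − M_∞ decays as ΔM₀·e^(−t/τ) with ΔM₀ = 2210 − 884.00 = 1326 Tg.
At t = 86.1 yr, e^(−t/τ) = e^(−1.734) = 0.1766, so ΔM = 234.2 Tg and M = 884.00 + 234.2 = 1118.2 Tg.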